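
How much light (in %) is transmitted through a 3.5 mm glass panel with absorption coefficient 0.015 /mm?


Beer-Lambert law: T = exp(-alpha * thickness)
  exponent = -0.015 * 3.5 = -0.0525
  T = exp(-0.0525) = 0.9489
  Percentage = 0.9489 * 100 = 94.89%

94.89%


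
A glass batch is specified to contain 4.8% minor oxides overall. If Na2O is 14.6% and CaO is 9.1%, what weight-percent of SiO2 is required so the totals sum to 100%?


Known pieces sum to 100%:
  SiO2 = 100 - (others + Na2O + CaO)
  SiO2 = 100 - (4.8 + 14.6 + 9.1) = 71.5%

71.5%


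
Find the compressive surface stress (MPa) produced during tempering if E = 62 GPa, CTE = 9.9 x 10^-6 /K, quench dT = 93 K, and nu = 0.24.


Tempering stress: sigma = E * alpha * dT / (1 - nu)
  E (MPa) = 62 * 1000 = 62000
  Numerator = 62000 * (9.9 x 10^-6) * 93 = 57.0834
  Denominator = 1 - 0.24 = 0.76
  sigma = 57.0834 / 0.76 = 75.1 MPa

75.1 MPa


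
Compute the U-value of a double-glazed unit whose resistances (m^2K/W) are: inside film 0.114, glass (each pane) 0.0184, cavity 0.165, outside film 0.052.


Total thermal resistance (series):
  R_total = R_in + R_glass + R_air + R_glass + R_out
  R_total = 0.114 + 0.0184 + 0.165 + 0.0184 + 0.052 = 0.3678 m^2K/W
U-value = 1 / R_total = 1 / 0.3678 = 2.719 W/m^2K

2.719 W/m^2K


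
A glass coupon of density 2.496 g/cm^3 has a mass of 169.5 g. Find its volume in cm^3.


Rearrange rho = m / V:
  V = m / rho
  V = 169.5 / 2.496 = 67.909 cm^3

67.909 cm^3


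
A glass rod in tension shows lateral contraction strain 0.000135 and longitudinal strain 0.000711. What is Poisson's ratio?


Poisson's ratio: nu = lateral strain / axial strain
  nu = 0.000135 / 0.000711 = 0.1899

0.1899


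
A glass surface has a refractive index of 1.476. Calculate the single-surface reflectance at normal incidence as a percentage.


Fresnel reflectance at normal incidence:
  R = ((n - 1)/(n + 1))^2
  (n - 1)/(n + 1) = (1.476 - 1)/(1.476 + 1) = 0.192246
  R = 0.192246^2 = 0.0369585
  R(%) = 0.0369585 * 100 = 3.696%

3.696%


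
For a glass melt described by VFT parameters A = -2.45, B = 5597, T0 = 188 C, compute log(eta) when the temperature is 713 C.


VFT equation: log(eta) = A + B / (T - T0)
  T - T0 = 713 - 188 = 525
  B / (T - T0) = 5597 / 525 = 10.661
  log(eta) = -2.45 + 10.661 = 8.211

8.211


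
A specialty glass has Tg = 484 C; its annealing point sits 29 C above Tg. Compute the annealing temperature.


The annealing temperature is Tg plus the offset:
  T_anneal = 484 + 29 = 513 C

513 C


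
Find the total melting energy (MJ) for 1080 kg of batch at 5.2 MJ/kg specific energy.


Total energy = mass * specific energy
  E = 1080 * 5.2 = 5616 MJ

5616 MJ


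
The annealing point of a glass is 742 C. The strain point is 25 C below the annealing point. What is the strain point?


Strain point = annealing point - difference:
  T_strain = 742 - 25 = 717 C

717 C


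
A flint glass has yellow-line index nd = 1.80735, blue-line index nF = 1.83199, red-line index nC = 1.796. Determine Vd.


Abbe number formula: Vd = (nd - 1) / (nF - nC)
  nd - 1 = 1.80735 - 1 = 0.80735
  nF - nC = 1.83199 - 1.796 = 0.03599
  Vd = 0.80735 / 0.03599 = 22.43

22.43


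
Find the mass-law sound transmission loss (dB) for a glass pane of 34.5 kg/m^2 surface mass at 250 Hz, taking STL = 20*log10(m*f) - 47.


Mass law: STL = 20 * log10(m * f) - 47
  m * f = 34.5 * 250 = 8625
  log10(8625) = 3.93576
  STL = 20 * 3.93576 - 47 = 78.7152 - 47 = 31.7 dB

31.7 dB


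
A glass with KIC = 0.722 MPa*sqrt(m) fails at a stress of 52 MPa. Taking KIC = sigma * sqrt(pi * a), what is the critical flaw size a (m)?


Rearrange KIC = sigma * sqrt(pi * a):
  sqrt(pi * a) = KIC / sigma
  sqrt(pi * a) = 0.722 / 52 = 0.013885
  a = (KIC / sigma)^2 / pi
  a = 0.013885^2 / pi = 0.0000614 m

0.0000614 m


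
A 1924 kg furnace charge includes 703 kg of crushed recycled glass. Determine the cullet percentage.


Cullet ratio = (cullet mass / total batch mass) * 100
  Ratio = 703 / 1924 * 100 = 36.54%

36.54%


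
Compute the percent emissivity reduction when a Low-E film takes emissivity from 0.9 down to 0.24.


Percentage reduction = (1 - coated/uncoated) * 100
  Ratio = 0.24 / 0.9 = 0.2667
  Reduction = (1 - 0.2667) * 100 = 73.3%

73.3%


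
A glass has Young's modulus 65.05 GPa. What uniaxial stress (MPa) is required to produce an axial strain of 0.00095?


Rearrange E = sigma / epsilon:
  sigma = E * epsilon
  E (MPa) = 65.05 * 1000 = 65050
  sigma = 65050 * 0.00095 = 61.8 MPa

61.8 MPa


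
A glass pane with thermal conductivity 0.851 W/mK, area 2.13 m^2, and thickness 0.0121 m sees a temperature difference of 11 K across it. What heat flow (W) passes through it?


Fourier's law: Q = k * A * dT / t
  Q = 0.851 * 2.13 * 11 / 0.0121
  Q = 19.93893 / 0.0121 = 1647.8 W

1647.8 W


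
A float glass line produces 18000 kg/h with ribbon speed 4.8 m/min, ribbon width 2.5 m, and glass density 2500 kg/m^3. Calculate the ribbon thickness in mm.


Ribbon cross-section from mass balance:
  Volume rate = throughput / density = 18000 / 2500 = 7.2 m^3/h
  thickness = volume rate / (speed * 60 * width), i.e.
  thickness = throughput / (60 * speed * width * density) * 1000
  thickness = 18000 / (60 * 4.8 * 2.5 * 2500) * 1000 = 10.0 mm

10.0 mm


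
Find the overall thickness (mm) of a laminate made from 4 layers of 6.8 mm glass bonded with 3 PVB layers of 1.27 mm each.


Total thickness = glass contribution + PVB contribution
  Glass: 4 * 6.8 = 27.2 mm
  PVB: 3 * 1.27 = 3.81 mm
  Total = 27.2 + 3.81 = 31.01 mm

31.01 mm


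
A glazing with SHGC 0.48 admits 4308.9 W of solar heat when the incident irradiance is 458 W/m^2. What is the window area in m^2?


Rearrange Q = Area * SHGC * Irradiance:
  Area = Q / (SHGC * Irradiance)
  Area = 4308.9 / (0.48 * 458) = 19.6 m^2

19.6 m^2


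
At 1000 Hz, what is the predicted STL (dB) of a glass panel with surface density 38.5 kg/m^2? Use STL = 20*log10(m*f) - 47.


Mass law: STL = 20 * log10(m * f) - 47
  m * f = 38.5 * 1000 = 38500
  log10(38500) = 4.58546
  STL = 20 * 4.58546 - 47 = 91.7092 - 47 = 44.7 dB

44.7 dB


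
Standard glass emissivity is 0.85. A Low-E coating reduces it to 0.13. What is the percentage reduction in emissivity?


Percentage reduction = (1 - coated/uncoated) * 100
  Ratio = 0.13 / 0.85 = 0.1529
  Reduction = (1 - 0.1529) * 100 = 84.7%

84.7%


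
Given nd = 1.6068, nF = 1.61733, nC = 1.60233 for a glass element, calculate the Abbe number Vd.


Abbe number formula: Vd = (nd - 1) / (nF - nC)
  nd - 1 = 1.6068 - 1 = 0.6068
  nF - nC = 1.61733 - 1.60233 = 0.015
  Vd = 0.6068 / 0.015 = 40.45

40.45


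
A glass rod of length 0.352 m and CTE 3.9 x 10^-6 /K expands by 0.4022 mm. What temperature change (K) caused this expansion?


Rearrange dL = alpha * L0 * dT for dT:
  dT = dL / (alpha * L0)
  dL (m) = 0.4022 / 1000 = 0.0004022
  dT = 0.0004022 / ((3.9 x 10^-6) * 0.352) = 293.0 K

293.0 K


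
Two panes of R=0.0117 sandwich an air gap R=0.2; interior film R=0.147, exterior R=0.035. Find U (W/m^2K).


Total thermal resistance (series):
  R_total = R_in + R_glass + R_air + R_glass + R_out
  R_total = 0.147 + 0.0117 + 0.2 + 0.0117 + 0.035 = 0.4054 m^2K/W
U-value = 1 / R_total = 1 / 0.4054 = 2.467 W/m^2K

2.467 W/m^2K


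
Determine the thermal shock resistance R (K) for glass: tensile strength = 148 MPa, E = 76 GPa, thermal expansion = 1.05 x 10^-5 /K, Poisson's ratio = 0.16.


Thermal shock resistance: R = sigma * (1 - nu) / (E * alpha)
  Numerator = 148 * (1 - 0.16) = 124.32
  Denominator = 76 * 1000 * (1.05 x 10^-5) = 0.798
  R = 124.32 / 0.798 = 155.8 K

155.8 K


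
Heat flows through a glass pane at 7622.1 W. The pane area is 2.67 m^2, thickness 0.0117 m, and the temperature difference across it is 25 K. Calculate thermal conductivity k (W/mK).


Fourier's law rearranged: k = Q * t / (A * dT)
  Numerator = 7622.1 * 0.0117 = 89.17857
  Denominator = 2.67 * 25 = 66.75
  k = 89.17857 / 66.75 = 1.336 W/mK

1.336 W/mK


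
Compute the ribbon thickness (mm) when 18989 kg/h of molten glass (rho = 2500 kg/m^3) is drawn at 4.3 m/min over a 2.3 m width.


Ribbon cross-section from mass balance:
  Volume rate = throughput / density = 18989 / 2500 = 7.5956 m^3/h
  thickness = volume rate / (speed * 60 * width), i.e.
  thickness = throughput / (60 * speed * width * density) * 1000
  thickness = 18989 / (60 * 4.3 * 2.3 * 2500) * 1000 = 12.8 mm

12.8 mm


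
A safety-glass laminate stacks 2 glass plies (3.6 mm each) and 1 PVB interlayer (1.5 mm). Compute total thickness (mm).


Total thickness = glass contribution + PVB contribution
  Glass: 2 * 3.6 = 7.2 mm
  PVB: 1 * 1.5 = 1.5 mm
  Total = 7.2 + 1.5 = 8.7 mm

8.7 mm


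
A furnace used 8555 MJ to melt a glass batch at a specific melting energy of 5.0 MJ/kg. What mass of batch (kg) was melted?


Rearrange E = m * s for m:
  m = E / s
  m = 8555 / 5.0 = 1711.0 kg

1711.0 kg


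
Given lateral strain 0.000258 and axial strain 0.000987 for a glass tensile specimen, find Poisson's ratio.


Poisson's ratio: nu = lateral strain / axial strain
  nu = 0.000258 / 0.000987 = 0.2614

0.2614


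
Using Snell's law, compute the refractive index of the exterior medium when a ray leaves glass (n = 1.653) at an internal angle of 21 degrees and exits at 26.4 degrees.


Apply Snell's law: n1 * sin(theta1) = n2 * sin(theta2)
  n2 = n1 * sin(theta1) / sin(theta2)
  sin(21) = 0.358368
  sin(26.4) = 0.444635
  n2 = 1.653 * 0.358368 / 0.444635 = 1.3323

1.3323


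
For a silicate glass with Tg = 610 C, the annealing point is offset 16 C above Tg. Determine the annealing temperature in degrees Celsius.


The annealing temperature is Tg plus the offset:
  T_anneal = 610 + 16 = 626 C

626 C


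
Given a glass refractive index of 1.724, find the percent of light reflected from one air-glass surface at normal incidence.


Fresnel reflectance at normal incidence:
  R = ((n - 1)/(n + 1))^2
  (n - 1)/(n + 1) = (1.724 - 1)/(1.724 + 1) = 0.265786
  R = 0.265786^2 = 0.0706422
  R(%) = 0.0706422 * 100 = 7.064%

7.064%


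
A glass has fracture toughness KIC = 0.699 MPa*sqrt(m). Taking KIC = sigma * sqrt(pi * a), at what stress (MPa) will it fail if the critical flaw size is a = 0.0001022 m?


Rearrange KIC = sigma * sqrt(pi * a):
  sigma = KIC / sqrt(pi * a)
  sqrt(pi * 0.0001022) = 0.017918
  sigma = 0.699 / 0.017918 = 39.01 MPa

39.01 MPa


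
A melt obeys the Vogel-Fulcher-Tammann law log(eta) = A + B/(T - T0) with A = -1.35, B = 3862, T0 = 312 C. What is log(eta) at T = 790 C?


VFT equation: log(eta) = A + B / (T - T0)
  T - T0 = 790 - 312 = 478
  B / (T - T0) = 3862 / 478 = 8.079
  log(eta) = -1.35 + 8.079 = 6.729

6.729


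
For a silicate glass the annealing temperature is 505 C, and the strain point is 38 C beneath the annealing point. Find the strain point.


Strain point = annealing point - difference:
  T_strain = 505 - 38 = 467 C

467 C


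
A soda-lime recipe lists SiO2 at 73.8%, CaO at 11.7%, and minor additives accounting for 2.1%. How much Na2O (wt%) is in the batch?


Pieces sum to 100%:
  Na2O = 100 - (SiO2 + CaO + others)
  Na2O = 100 - (73.8 + 11.7 + 2.1) = 12.4%

12.4%


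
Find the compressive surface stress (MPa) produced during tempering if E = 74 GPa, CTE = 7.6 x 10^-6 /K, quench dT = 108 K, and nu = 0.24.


Tempering stress: sigma = E * alpha * dT / (1 - nu)
  E (MPa) = 74 * 1000 = 74000
  Numerator = 74000 * (7.6 x 10^-6) * 108 = 60.7392
  Denominator = 1 - 0.24 = 0.76
  sigma = 60.7392 / 0.76 = 79.9 MPa

79.9 MPa


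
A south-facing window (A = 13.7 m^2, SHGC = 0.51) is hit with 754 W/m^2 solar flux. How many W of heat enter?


Solar heat gain: Q = Area * SHGC * Irradiance
  Q = 13.7 * 0.51 * 754 = 5268.2 W

5268.2 W


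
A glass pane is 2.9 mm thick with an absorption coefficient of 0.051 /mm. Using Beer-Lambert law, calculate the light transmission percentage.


Beer-Lambert law: T = exp(-alpha * thickness)
  exponent = -0.051 * 2.9 = -0.1479
  T = exp(-0.1479) = 0.8625
  Percentage = 0.8625 * 100 = 86.25%

86.25%


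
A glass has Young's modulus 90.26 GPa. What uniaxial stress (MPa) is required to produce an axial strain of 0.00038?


Rearrange E = sigma / epsilon:
  sigma = E * epsilon
  E (MPa) = 90.26 * 1000 = 90260
  sigma = 90260 * 0.00038 = 34.3 MPa

34.3 MPa


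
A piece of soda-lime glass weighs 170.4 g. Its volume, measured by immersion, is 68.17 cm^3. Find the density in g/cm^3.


Use the definition of density:
  rho = mass / volume
  rho = 170.4 / 68.17 = 2.5 g/cm^3

2.5 g/cm^3


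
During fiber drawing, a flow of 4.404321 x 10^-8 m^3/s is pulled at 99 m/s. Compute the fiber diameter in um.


Cross-sectional area from continuity:
  A = Q / v = 4.404321 x 10^-8 / 99 = 4.448809 x 10^-10 m^2
Diameter from circular cross-section:
  d = sqrt(4A / pi) * 10^6 (m -> um)
  d = sqrt(4 * 4.448809 x 10^-10 / pi) * 10^6 = 23.8 um

23.8 um


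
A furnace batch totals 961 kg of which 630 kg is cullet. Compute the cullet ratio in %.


Cullet ratio = (cullet mass / total batch mass) * 100
  Ratio = 630 / 961 * 100 = 65.56%

65.56%


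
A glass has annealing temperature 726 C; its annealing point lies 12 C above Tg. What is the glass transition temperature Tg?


Rearrange T_anneal = Tg + offset for Tg:
  Tg = T_anneal - offset = 726 - 12 = 714 C

714 C


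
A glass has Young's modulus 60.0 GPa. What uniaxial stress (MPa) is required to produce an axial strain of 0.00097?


Rearrange E = sigma / epsilon:
  sigma = E * epsilon
  E (MPa) = 60.0 * 1000 = 60000
  sigma = 60000 * 0.00097 = 58.2 MPa

58.2 MPa


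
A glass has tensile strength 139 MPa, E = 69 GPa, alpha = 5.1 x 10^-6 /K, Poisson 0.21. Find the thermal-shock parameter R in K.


Thermal shock resistance: R = sigma * (1 - nu) / (E * alpha)
  Numerator = 139 * (1 - 0.21) = 109.81
  Denominator = 69 * 1000 * (5.1 x 10^-6) = 0.3519
  R = 109.81 / 0.3519 = 312.0 K

312.0 K


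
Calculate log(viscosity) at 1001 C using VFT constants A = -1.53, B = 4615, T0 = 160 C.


VFT equation: log(eta) = A + B / (T - T0)
  T - T0 = 1001 - 160 = 841
  B / (T - T0) = 4615 / 841 = 5.488
  log(eta) = -1.53 + 5.488 = 3.958

3.958


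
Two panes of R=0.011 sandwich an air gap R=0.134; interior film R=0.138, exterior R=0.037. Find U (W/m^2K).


Total thermal resistance (series):
  R_total = R_in + R_glass + R_air + R_glass + R_out
  R_total = 0.138 + 0.011 + 0.134 + 0.011 + 0.037 = 0.331 m^2K/W
U-value = 1 / R_total = 1 / 0.331 = 3.021 W/m^2K

3.021 W/m^2K


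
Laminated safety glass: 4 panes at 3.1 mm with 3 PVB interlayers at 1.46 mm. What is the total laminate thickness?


Total thickness = glass contribution + PVB contribution
  Glass: 4 * 3.1 = 12.4 mm
  PVB: 3 * 1.46 = 4.38 mm
  Total = 12.4 + 4.38 = 16.78 mm

16.78 mm


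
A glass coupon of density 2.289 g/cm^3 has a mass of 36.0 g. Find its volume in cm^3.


Rearrange rho = m / V:
  V = m / rho
  V = 36.0 / 2.289 = 15.727 cm^3

15.727 cm^3


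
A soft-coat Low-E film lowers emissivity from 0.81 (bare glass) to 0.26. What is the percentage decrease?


Percentage reduction = (1 - coated/uncoated) * 100
  Ratio = 0.26 / 0.81 = 0.321
  Reduction = (1 - 0.321) * 100 = 67.9%

67.9%


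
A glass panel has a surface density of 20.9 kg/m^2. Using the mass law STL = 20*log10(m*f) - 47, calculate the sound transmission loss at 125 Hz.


Mass law: STL = 20 * log10(m * f) - 47
  m * f = 20.9 * 125 = 2612.5
  log10(2612.5) = 3.41706
  STL = 20 * 3.41706 - 47 = 68.3412 - 47 = 21.3 dB

21.3 dB


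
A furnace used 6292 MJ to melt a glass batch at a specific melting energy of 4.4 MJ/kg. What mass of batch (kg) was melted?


Rearrange E = m * s for m:
  m = E / s
  m = 6292 / 4.4 = 1430.0 kg

1430.0 kg


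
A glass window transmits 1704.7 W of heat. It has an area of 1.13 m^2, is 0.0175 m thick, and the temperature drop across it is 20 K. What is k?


Fourier's law rearranged: k = Q * t / (A * dT)
  Numerator = 1704.7 * 0.0175 = 29.83225
  Denominator = 1.13 * 20 = 22.6
  k = 29.83225 / 22.6 = 1.32 W/mK

1.32 W/mK


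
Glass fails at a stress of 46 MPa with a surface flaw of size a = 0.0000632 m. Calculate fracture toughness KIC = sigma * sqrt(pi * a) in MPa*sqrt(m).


Fracture toughness: KIC = sigma * sqrt(pi * a)
  pi * a = pi * 0.0000632 = 0.000198549
  sqrt(pi * a) = 0.014091
  KIC = 46 * 0.014091 = 0.648 MPa*sqrt(m)

0.648 MPa*sqrt(m)


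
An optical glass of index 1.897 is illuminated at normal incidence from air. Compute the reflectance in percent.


Fresnel reflectance at normal incidence:
  R = ((n - 1)/(n + 1))^2
  (n - 1)/(n + 1) = (1.897 - 1)/(1.897 + 1) = 0.309631
  R = 0.309631^2 = 0.0958714
  R(%) = 0.0958714 * 100 = 9.587%

9.587%


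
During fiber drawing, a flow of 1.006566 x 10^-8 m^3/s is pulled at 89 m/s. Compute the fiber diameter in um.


Cross-sectional area from continuity:
  A = Q / v = 1.006566 x 10^-8 / 89 = 1.130973 x 10^-10 m^2
Diameter from circular cross-section:
  d = sqrt(4A / pi) * 10^6 (m -> um)
  d = sqrt(4 * 1.130973 x 10^-10 / pi) * 10^6 = 12.0 um

12.0 um


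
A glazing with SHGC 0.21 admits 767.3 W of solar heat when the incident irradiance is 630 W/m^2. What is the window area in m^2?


Rearrange Q = Area * SHGC * Irradiance:
  Area = Q / (SHGC * Irradiance)
  Area = 767.3 / (0.21 * 630) = 5.8 m^2

5.8 m^2


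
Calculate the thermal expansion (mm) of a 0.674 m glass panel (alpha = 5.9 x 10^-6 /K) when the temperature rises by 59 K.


Thermal expansion formula: dL = alpha * L0 * dT
  dL = (5.9 x 10^-6) * 0.674 * 59 = 0.00023462 m
Convert to mm: 0.00023462 * 1000 = 0.2346 mm

0.2346 mm


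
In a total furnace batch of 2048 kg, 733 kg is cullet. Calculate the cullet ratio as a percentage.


Cullet ratio = (cullet mass / total batch mass) * 100
  Ratio = 733 / 2048 * 100 = 35.79%

35.79%


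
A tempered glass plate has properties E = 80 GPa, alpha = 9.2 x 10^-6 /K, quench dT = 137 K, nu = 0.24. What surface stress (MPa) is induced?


Tempering stress: sigma = E * alpha * dT / (1 - nu)
  E (MPa) = 80 * 1000 = 80000
  Numerator = 80000 * (9.2 x 10^-6) * 137 = 100.832
  Denominator = 1 - 0.24 = 0.76
  sigma = 100.832 / 0.76 = 132.7 MPa

132.7 MPa


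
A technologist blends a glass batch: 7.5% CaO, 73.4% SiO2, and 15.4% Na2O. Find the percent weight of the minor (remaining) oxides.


Sum the three major oxides:
  SiO2 + Na2O + CaO = 73.4 + 15.4 + 7.5 = 96.3%
Subtract from 100%:
  Others = 100 - 96.3 = 3.7%

3.7%


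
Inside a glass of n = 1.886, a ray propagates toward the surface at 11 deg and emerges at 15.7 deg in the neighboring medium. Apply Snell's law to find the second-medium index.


Apply Snell's law: n1 * sin(theta1) = n2 * sin(theta2)
  n2 = n1 * sin(theta1) / sin(theta2)
  sin(11) = 0.190809
  sin(15.7) = 0.2706
  n2 = 1.886 * 0.190809 / 0.2706 = 1.3299

1.3299


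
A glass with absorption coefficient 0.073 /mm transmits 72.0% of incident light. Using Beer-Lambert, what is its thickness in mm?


Rearrange T = exp(-alpha * thickness):
  thickness = -ln(T) / alpha
  T = 72.0/100 = 0.72
  ln(T) = -0.3285
  -ln(T) = 0.3285
  thickness = 0.3285 / 0.073 = 4.5 mm

4.5 mm


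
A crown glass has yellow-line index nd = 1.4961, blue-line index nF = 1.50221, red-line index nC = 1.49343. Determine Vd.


Abbe number formula: Vd = (nd - 1) / (nF - nC)
  nd - 1 = 1.4961 - 1 = 0.4961
  nF - nC = 1.50221 - 1.49343 = 0.00878
  Vd = 0.4961 / 0.00878 = 56.5

56.5


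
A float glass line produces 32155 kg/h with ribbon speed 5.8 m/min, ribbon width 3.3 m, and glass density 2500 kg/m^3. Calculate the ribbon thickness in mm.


Ribbon cross-section from mass balance:
  Volume rate = throughput / density = 32155 / 2500 = 12.862 m^3/h
  thickness = volume rate / (speed * 60 * width), i.e.
  thickness = throughput / (60 * speed * width * density) * 1000
  thickness = 32155 / (60 * 5.8 * 3.3 * 2500) * 1000 = 11.2 mm

11.2 mm


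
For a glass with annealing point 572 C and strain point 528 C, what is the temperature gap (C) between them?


Gap = T_anneal - T_strain:
  gap = 572 - 528 = 44 C

44 C


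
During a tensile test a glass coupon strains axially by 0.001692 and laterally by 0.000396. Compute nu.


Poisson's ratio: nu = lateral strain / axial strain
  nu = 0.000396 / 0.001692 = 0.234

0.234


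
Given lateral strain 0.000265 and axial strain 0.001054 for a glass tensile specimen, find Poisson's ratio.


Poisson's ratio: nu = lateral strain / axial strain
  nu = 0.000265 / 0.001054 = 0.2514

0.2514


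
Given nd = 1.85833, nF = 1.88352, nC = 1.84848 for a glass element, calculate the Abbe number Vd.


Abbe number formula: Vd = (nd - 1) / (nF - nC)
  nd - 1 = 1.85833 - 1 = 0.85833
  nF - nC = 1.88352 - 1.84848 = 0.03504
  Vd = 0.85833 / 0.03504 = 24.5

24.5


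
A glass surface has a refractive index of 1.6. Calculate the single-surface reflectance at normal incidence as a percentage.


Fresnel reflectance at normal incidence:
  R = ((n - 1)/(n + 1))^2
  (n - 1)/(n + 1) = (1.6 - 1)/(1.6 + 1) = 0.230769
  R = 0.230769^2 = 0.0532543
  R(%) = 0.0532543 * 100 = 5.325%

5.325%


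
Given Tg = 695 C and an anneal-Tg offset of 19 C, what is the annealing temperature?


The annealing temperature is Tg plus the offset:
  T_anneal = 695 + 19 = 714 C

714 C


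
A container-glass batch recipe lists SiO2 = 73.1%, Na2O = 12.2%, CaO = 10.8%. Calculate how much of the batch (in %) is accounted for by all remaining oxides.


Sum the three major oxides:
  SiO2 + Na2O + CaO = 73.1 + 12.2 + 10.8 = 96.1%
Subtract from 100%:
  Others = 100 - 96.1 = 3.9%

3.9%


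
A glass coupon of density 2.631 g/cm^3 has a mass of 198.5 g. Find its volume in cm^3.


Rearrange rho = m / V:
  V = m / rho
  V = 198.5 / 2.631 = 75.447 cm^3

75.447 cm^3


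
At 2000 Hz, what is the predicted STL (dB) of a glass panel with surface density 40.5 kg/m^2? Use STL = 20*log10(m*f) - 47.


Mass law: STL = 20 * log10(m * f) - 47
  m * f = 40.5 * 2000 = 81000
  log10(81000) = 4.90849
  STL = 20 * 4.90849 - 47 = 98.1698 - 47 = 51.2 dB

51.2 dB


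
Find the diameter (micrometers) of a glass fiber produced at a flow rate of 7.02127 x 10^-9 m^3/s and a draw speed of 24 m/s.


Cross-sectional area from continuity:
  A = Q / v = 7.02127 x 10^-9 / 24 = 2.925529 x 10^-10 m^2
Diameter from circular cross-section:
  d = sqrt(4A / pi) * 10^6 (m -> um)
  d = sqrt(4 * 2.925529 x 10^-10 / pi) * 10^6 = 19.3 um

19.3 um


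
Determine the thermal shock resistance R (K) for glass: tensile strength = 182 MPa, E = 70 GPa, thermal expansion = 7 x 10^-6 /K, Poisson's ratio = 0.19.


Thermal shock resistance: R = sigma * (1 - nu) / (E * alpha)
  Numerator = 182 * (1 - 0.19) = 147.42
  Denominator = 70 * 1000 * (7 x 10^-6) = 0.49
  R = 147.42 / 0.49 = 300.9 K

300.9 K


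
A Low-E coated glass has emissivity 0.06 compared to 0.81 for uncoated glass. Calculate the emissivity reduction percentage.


Percentage reduction = (1 - coated/uncoated) * 100
  Ratio = 0.06 / 0.81 = 0.0741
  Reduction = (1 - 0.0741) * 100 = 92.6%

92.6%


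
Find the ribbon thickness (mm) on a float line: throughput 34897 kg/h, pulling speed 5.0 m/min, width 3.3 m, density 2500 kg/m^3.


Ribbon cross-section from mass balance:
  Volume rate = throughput / density = 34897 / 2500 = 13.9588 m^3/h
  thickness = volume rate / (speed * 60 * width), i.e.
  thickness = throughput / (60 * speed * width * density) * 1000
  thickness = 34897 / (60 * 5.0 * 3.3 * 2500) * 1000 = 14.1 mm

14.1 mm


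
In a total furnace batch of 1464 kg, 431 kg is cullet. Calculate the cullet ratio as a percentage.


Cullet ratio = (cullet mass / total batch mass) * 100
  Ratio = 431 / 1464 * 100 = 29.44%

29.44%


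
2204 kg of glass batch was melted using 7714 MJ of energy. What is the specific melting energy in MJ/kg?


Rearrange E = m * s for s:
  s = E / m
  s = 7714 / 2204 = 3.5 MJ/kg

3.5 MJ/kg


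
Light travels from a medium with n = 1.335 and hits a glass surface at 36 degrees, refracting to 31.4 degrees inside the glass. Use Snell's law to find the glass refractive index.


Apply Snell's law: n1 * sin(theta1) = n2 * sin(theta2)
  n2 = n1 * sin(theta1) / sin(theta2)
  sin(36) = 0.587785
  sin(31.4) = 0.52101
  n2 = 1.335 * 0.587785 / 0.52101 = 1.5061

1.5061


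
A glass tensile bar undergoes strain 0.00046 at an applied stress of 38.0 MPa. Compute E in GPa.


Young's modulus: E = stress / strain
  E = 38.0 MPa / 0.00046 = 82608.7 MPa
Convert to GPa: 82608.7 / 1000 = 82.61 GPa

82.61 GPa


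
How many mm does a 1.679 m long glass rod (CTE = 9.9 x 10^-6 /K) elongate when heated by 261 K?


Thermal expansion formula: dL = alpha * L0 * dT
  dL = (9.9 x 10^-6) * 1.679 * 261 = 0.00433837 m
Convert to mm: 0.00433837 * 1000 = 4.3384 mm

4.3384 mm


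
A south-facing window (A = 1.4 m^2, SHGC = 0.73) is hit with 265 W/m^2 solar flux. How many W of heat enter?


Solar heat gain: Q = Area * SHGC * Irradiance
  Q = 1.4 * 0.73 * 265 = 270.8 W

270.8 W


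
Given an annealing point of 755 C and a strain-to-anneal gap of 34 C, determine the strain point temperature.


Strain point = annealing point - difference:
  T_strain = 755 - 34 = 721 C

721 C


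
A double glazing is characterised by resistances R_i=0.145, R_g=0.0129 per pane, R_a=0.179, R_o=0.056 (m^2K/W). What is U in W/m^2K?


Total thermal resistance (series):
  R_total = R_in + R_glass + R_air + R_glass + R_out
  R_total = 0.145 + 0.0129 + 0.179 + 0.0129 + 0.056 = 0.4058 m^2K/W
U-value = 1 / R_total = 1 / 0.4058 = 2.464 W/m^2K

2.464 W/m^2K


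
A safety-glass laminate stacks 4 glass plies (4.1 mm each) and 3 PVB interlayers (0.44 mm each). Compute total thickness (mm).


Total thickness = glass contribution + PVB contribution
  Glass: 4 * 4.1 = 16.4 mm
  PVB: 3 * 0.44 = 1.32 mm
  Total = 16.4 + 1.32 = 17.72 mm

17.72 mm


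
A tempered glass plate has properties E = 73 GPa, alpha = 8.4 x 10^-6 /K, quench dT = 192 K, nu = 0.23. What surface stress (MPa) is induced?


Tempering stress: sigma = E * alpha * dT / (1 - nu)
  E (MPa) = 73 * 1000 = 73000
  Numerator = 73000 * (8.4 x 10^-6) * 192 = 117.7344
  Denominator = 1 - 0.23 = 0.77
  sigma = 117.7344 / 0.77 = 152.9 MPa

152.9 MPa


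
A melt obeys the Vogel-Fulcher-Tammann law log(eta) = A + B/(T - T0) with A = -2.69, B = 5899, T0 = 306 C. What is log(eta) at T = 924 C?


VFT equation: log(eta) = A + B / (T - T0)
  T - T0 = 924 - 306 = 618
  B / (T - T0) = 5899 / 618 = 9.545
  log(eta) = -2.69 + 9.545 = 6.855

6.855


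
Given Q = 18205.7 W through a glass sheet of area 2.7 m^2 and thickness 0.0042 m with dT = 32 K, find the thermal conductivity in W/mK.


Fourier's law rearranged: k = Q * t / (A * dT)
  Numerator = 18205.7 * 0.0042 = 76.46394
  Denominator = 2.7 * 32 = 86.4
  k = 76.46394 / 86.4 = 0.885 W/mK

0.885 W/mK


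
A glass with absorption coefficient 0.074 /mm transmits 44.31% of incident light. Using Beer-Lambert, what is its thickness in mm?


Rearrange T = exp(-alpha * thickness):
  thickness = -ln(T) / alpha
  T = 44.31/100 = 0.4431
  ln(T) = -0.81396
  -ln(T) = 0.81396
  thickness = 0.81396 / 0.074 = 11.0 mm

11.0 mm


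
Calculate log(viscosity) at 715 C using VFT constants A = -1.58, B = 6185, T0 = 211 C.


VFT equation: log(eta) = A + B / (T - T0)
  T - T0 = 715 - 211 = 504
  B / (T - T0) = 6185 / 504 = 12.272
  log(eta) = -1.58 + 12.272 = 10.692

10.692


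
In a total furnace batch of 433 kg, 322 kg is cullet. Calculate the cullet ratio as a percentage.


Cullet ratio = (cullet mass / total batch mass) * 100
  Ratio = 322 / 433 * 100 = 74.36%

74.36%


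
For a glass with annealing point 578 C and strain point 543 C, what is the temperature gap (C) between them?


Gap = T_anneal - T_strain:
  gap = 578 - 543 = 35 C

35 C


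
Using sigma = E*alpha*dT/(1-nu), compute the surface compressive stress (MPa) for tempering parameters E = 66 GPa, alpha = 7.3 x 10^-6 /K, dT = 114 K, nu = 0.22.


Tempering stress: sigma = E * alpha * dT / (1 - nu)
  E (MPa) = 66 * 1000 = 66000
  Numerator = 66000 * (7.3 x 10^-6) * 114 = 54.9252
  Denominator = 1 - 0.22 = 0.78
  sigma = 54.9252 / 0.78 = 70.4 MPa

70.4 MPa


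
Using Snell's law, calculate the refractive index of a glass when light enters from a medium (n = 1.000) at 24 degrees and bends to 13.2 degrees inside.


Apply Snell's law: n1 * sin(theta1) = n2 * sin(theta2)
  n2 = n1 * sin(theta1) / sin(theta2)
  sin(24) = 0.406737
  sin(13.2) = 0.228351
  n2 = 1.000 * 0.406737 / 0.228351 = 1.7812

1.7812


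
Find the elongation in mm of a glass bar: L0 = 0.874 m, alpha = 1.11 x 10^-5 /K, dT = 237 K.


Thermal expansion formula: dL = alpha * L0 * dT
  dL = (1.11 x 10^-5) * 0.874 * 237 = 0.00229923 m
Convert to mm: 0.00229923 * 1000 = 2.2992 mm

2.2992 mm


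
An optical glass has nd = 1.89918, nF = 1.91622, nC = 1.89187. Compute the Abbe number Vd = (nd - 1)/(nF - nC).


Abbe number formula: Vd = (nd - 1) / (nF - nC)
  nd - 1 = 1.89918 - 1 = 0.89918
  nF - nC = 1.91622 - 1.89187 = 0.02435
  Vd = 0.89918 / 0.02435 = 36.93

36.93


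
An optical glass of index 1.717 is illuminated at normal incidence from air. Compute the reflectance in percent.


Fresnel reflectance at normal incidence:
  R = ((n - 1)/(n + 1))^2
  (n - 1)/(n + 1) = (1.717 - 1)/(1.717 + 1) = 0.263894
  R = 0.263894^2 = 0.06964
  R(%) = 0.06964 * 100 = 6.964%

6.964%


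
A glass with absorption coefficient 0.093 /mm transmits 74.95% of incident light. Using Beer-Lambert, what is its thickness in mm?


Rearrange T = exp(-alpha * thickness):
  thickness = -ln(T) / alpha
  T = 74.95/100 = 0.7495
  ln(T) = -0.28835
  -ln(T) = 0.28835
  thickness = 0.28835 / 0.093 = 3.1 mm

3.1 mm


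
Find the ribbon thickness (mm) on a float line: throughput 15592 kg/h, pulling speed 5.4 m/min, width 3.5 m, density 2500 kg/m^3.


Ribbon cross-section from mass balance:
  Volume rate = throughput / density = 15592 / 2500 = 6.2368 m^3/h
  thickness = volume rate / (speed * 60 * width), i.e.
  thickness = throughput / (60 * speed * width * density) * 1000
  thickness = 15592 / (60 * 5.4 * 3.5 * 2500) * 1000 = 5.5 mm

5.5 mm


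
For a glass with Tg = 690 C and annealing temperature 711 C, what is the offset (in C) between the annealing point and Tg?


Offset = T_anneal - Tg:
  offset = 711 - 690 = 21 C

21 C


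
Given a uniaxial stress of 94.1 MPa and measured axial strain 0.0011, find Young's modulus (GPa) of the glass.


Young's modulus: E = stress / strain
  E = 94.1 MPa / 0.0011 = 85545.45 MPa
Convert to GPa: 85545.45 / 1000 = 85.55 GPa

85.55 GPa


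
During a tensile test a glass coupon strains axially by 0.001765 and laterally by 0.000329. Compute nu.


Poisson's ratio: nu = lateral strain / axial strain
  nu = 0.000329 / 0.001765 = 0.1864

0.1864


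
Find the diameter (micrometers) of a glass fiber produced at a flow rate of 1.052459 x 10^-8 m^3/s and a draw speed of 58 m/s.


Cross-sectional area from continuity:
  A = Q / v = 1.052459 x 10^-8 / 58 = 1.814584 x 10^-10 m^2
Diameter from circular cross-section:
  d = sqrt(4A / pi) * 10^6 (m -> um)
  d = sqrt(4 * 1.814584 x 10^-10 / pi) * 10^6 = 15.2 um

15.2 um


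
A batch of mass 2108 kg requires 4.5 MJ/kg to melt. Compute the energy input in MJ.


Total energy = mass * specific energy
  E = 2108 * 4.5 = 9486 MJ

9486 MJ


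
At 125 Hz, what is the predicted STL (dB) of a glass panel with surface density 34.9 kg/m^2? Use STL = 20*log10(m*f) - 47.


Mass law: STL = 20 * log10(m * f) - 47
  m * f = 34.9 * 125 = 4362.5
  log10(4362.5) = 3.63974
  STL = 20 * 3.63974 - 47 = 72.7948 - 47 = 25.8 dB

25.8 dB


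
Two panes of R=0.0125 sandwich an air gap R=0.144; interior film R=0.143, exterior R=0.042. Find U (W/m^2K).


Total thermal resistance (series):
  R_total = R_in + R_glass + R_air + R_glass + R_out
  R_total = 0.143 + 0.0125 + 0.144 + 0.0125 + 0.042 = 0.354 m^2K/W
U-value = 1 / R_total = 1 / 0.354 = 2.825 W/m^2K

2.825 W/m^2K


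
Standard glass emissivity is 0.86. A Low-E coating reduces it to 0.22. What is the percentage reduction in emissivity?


Percentage reduction = (1 - coated/uncoated) * 100
  Ratio = 0.22 / 0.86 = 0.2558
  Reduction = (1 - 0.2558) * 100 = 74.4%

74.4%


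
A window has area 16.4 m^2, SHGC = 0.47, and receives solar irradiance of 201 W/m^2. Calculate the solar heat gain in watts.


Solar heat gain: Q = Area * SHGC * Irradiance
  Q = 16.4 * 0.47 * 201 = 1549.3 W

1549.3 W


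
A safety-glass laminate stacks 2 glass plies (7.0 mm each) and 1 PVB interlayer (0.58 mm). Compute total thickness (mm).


Total thickness = glass contribution + PVB contribution
  Glass: 2 * 7.0 = 14.0 mm
  PVB: 1 * 0.58 = 0.58 mm
  Total = 14.0 + 0.58 = 14.58 mm

14.58 mm


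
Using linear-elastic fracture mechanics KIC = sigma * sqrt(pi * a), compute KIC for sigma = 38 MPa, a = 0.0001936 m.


Fracture toughness: KIC = sigma * sqrt(pi * a)
  pi * a = pi * 0.0001936 = 0.000608212
  sqrt(pi * a) = 0.024662
  KIC = 38 * 0.024662 = 0.937 MPa*sqrt(m)

0.937 MPa*sqrt(m)


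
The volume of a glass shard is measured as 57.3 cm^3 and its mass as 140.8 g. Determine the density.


Use the definition of density:
  rho = mass / volume
  rho = 140.8 / 57.3 = 2.457 g/cm^3

2.457 g/cm^3


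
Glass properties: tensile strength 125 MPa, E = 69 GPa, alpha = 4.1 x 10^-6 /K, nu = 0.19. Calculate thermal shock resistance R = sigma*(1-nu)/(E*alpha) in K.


Thermal shock resistance: R = sigma * (1 - nu) / (E * alpha)
  Numerator = 125 * (1 - 0.19) = 101.25
  Denominator = 69 * 1000 * (4.1 x 10^-6) = 0.2829
  R = 101.25 / 0.2829 = 357.9 K

357.9 K


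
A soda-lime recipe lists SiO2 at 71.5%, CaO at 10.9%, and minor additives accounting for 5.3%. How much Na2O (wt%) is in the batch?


Pieces sum to 100%:
  Na2O = 100 - (SiO2 + CaO + others)
  Na2O = 100 - (71.5 + 10.9 + 5.3) = 12.3%

12.3%


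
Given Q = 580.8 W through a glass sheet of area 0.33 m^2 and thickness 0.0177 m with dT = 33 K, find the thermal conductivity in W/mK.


Fourier's law rearranged: k = Q * t / (A * dT)
  Numerator = 580.8 * 0.0177 = 10.28016
  Denominator = 0.33 * 33 = 10.89
  k = 10.28016 / 10.89 = 0.944 W/mK

0.944 W/mK


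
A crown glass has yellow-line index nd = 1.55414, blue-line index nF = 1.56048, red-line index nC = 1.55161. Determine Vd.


Abbe number formula: Vd = (nd - 1) / (nF - nC)
  nd - 1 = 1.55414 - 1 = 0.55414
  nF - nC = 1.56048 - 1.55161 = 0.00887
  Vd = 0.55414 / 0.00887 = 62.47

62.47


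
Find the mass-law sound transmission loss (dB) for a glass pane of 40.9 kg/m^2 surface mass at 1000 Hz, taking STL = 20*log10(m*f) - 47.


Mass law: STL = 20 * log10(m * f) - 47
  m * f = 40.9 * 1000 = 40900
  log10(40900) = 4.61172
  STL = 20 * 4.61172 - 47 = 92.2344 - 47 = 45.2 dB

45.2 dB


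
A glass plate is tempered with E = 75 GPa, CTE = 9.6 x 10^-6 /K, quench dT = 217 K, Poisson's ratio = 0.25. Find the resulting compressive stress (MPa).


Tempering stress: sigma = E * alpha * dT / (1 - nu)
  E (MPa) = 75 * 1000 = 75000
  Numerator = 75000 * (9.6 x 10^-6) * 217 = 156.24
  Denominator = 1 - 0.25 = 0.75
  sigma = 156.24 / 0.75 = 208.3 MPa

208.3 MPa


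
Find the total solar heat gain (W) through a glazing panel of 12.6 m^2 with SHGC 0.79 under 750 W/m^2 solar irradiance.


Solar heat gain: Q = Area * SHGC * Irradiance
  Q = 12.6 * 0.79 * 750 = 7465.5 W

7465.5 W


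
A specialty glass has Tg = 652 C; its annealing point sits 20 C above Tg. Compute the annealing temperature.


The annealing temperature is Tg plus the offset:
  T_anneal = 652 + 20 = 672 C

672 C


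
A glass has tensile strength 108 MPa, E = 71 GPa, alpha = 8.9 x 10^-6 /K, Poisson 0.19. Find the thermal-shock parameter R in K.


Thermal shock resistance: R = sigma * (1 - nu) / (E * alpha)
  Numerator = 108 * (1 - 0.19) = 87.48
  Denominator = 71 * 1000 * (8.9 x 10^-6) = 0.6319
  R = 87.48 / 0.6319 = 138.4 K

138.4 K


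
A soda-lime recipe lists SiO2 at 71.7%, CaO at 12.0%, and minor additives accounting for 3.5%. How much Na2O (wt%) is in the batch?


Pieces sum to 100%:
  Na2O = 100 - (SiO2 + CaO + others)
  Na2O = 100 - (71.7 + 12.0 + 3.5) = 12.8%

12.8%


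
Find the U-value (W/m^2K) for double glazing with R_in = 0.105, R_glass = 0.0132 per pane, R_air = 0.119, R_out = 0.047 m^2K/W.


Total thermal resistance (series):
  R_total = R_in + R_glass + R_air + R_glass + R_out
  R_total = 0.105 + 0.0132 + 0.119 + 0.0132 + 0.047 = 0.2974 m^2K/W
U-value = 1 / R_total = 1 / 0.2974 = 3.362 W/m^2K

3.362 W/m^2K


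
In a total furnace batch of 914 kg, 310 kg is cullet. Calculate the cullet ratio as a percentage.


Cullet ratio = (cullet mass / total batch mass) * 100
  Ratio = 310 / 914 * 100 = 33.92%

33.92%


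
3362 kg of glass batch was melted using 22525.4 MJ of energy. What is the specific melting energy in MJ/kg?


Rearrange E = m * s for s:
  s = E / m
  s = 22525.4 / 3362 = 6.7 MJ/kg

6.7 MJ/kg


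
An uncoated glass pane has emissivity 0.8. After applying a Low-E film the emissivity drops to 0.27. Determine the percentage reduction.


Percentage reduction = (1 - coated/uncoated) * 100
  Ratio = 0.27 / 0.8 = 0.3375
  Reduction = (1 - 0.3375) * 100 = 66.2%

66.2%


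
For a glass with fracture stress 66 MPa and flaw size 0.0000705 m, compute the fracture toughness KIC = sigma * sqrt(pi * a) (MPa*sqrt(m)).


Fracture toughness: KIC = sigma * sqrt(pi * a)
  pi * a = pi * 0.0000705 = 0.000221482
  sqrt(pi * a) = 0.014882
  KIC = 66 * 0.014882 = 0.982 MPa*sqrt(m)

0.982 MPa*sqrt(m)


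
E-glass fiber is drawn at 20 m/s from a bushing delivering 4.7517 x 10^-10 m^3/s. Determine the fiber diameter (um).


Cross-sectional area from continuity:
  A = Q / v = 4.7517 x 10^-10 / 20 = 2.37585 x 10^-11 m^2
Diameter from circular cross-section:
  d = sqrt(4A / pi) * 10^6 (m -> um)
  d = sqrt(4 * 2.37585 x 10^-11 / pi) * 10^6 = 5.5 um

5.5 um


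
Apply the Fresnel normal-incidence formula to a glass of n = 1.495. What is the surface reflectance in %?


Fresnel reflectance at normal incidence:
  R = ((n - 1)/(n + 1))^2
  (n - 1)/(n + 1) = (1.495 - 1)/(1.495 + 1) = 0.198397
  R = 0.198397^2 = 0.0393614
  R(%) = 0.0393614 * 100 = 3.936%

3.936%


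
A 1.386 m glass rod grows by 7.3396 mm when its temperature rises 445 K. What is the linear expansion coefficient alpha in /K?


Rearrange dL = alpha * L0 * dT for alpha:
  alpha = dL / (L0 * dT)
  alpha = (7.3396 / 1000) / (1.386 * 445) = 0.0000119 /K = 1.19 x 10^-5 /K

1.19 x 10^-5 /K


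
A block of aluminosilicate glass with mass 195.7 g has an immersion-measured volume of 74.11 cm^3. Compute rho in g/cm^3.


Use the definition of density:
  rho = mass / volume
  rho = 195.7 / 74.11 = 2.641 g/cm^3

2.641 g/cm^3


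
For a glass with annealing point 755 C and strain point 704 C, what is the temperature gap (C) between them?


Gap = T_anneal - T_strain:
  gap = 755 - 704 = 51 C

51 C


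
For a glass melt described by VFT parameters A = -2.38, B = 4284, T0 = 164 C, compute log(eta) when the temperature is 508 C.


VFT equation: log(eta) = A + B / (T - T0)
  T - T0 = 508 - 164 = 344
  B / (T - T0) = 4284 / 344 = 12.453
  log(eta) = -2.38 + 12.453 = 10.073

10.073


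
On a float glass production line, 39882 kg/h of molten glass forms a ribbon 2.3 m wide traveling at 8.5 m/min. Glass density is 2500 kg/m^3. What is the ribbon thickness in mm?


Ribbon cross-section from mass balance:
  Volume rate = throughput / density = 39882 / 2500 = 15.9528 m^3/h
  thickness = volume rate / (speed * 60 * width), i.e.
  thickness = throughput / (60 * speed * width * density) * 1000
  thickness = 39882 / (60 * 8.5 * 2.3 * 2500) * 1000 = 13.6 mm

13.6 mm
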